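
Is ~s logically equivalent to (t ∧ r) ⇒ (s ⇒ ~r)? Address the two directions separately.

The forward direction holds; the converse fails.

(→) Assume the antecedent. If s is true, the antecedent cannot hold. If s is false, (t ∧ r) ⇒ (s ⇒ ~r) reduces to true regardless of the other variables. Either way (t ∧ r) ⇒ (s ⇒ ~r) holds.

(←) This fails. Under s = T, r = F, t = F, the left side is false but the right side is true.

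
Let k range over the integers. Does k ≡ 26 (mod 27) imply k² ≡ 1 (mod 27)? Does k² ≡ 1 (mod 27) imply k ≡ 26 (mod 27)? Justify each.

(→) Suppose k ≡ 26 (mod 27). Write k = 27j + 26. Then (27j + 26)² = 729j² + 1404j + 676 = 27(27j² + 52j + 25) + 1, so k² ≡ 1 (mod 27).

(←) This fails: take k = 1. Then 1² = 1 ≡ 1 (mod 27), yet 1 ≡ 1 (mod 27), not 26.

Not equivalent: only (⇒) holds.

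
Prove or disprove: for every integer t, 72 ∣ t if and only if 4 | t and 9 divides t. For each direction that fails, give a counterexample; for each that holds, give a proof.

(→) If 72 ∣ t, write t = 72q. Since 72 = 18·4, t = 4·(18q), so 4 ∣ t; and since 72 = 8·9, t = 9·(8q), so 9 ∣ t.

(←) This fails: take t = 36. Both 4 ∣ 36 and 9 ∣ 36, yet 36 is not a multiple of 72 (since 36 = 0·72 + 36), so 72 ∤ 36.

Only the forward direction holds.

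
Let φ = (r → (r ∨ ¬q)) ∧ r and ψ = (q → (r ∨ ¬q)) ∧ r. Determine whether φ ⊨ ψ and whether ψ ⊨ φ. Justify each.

(⟹) Assume the antecedent. If r is true, (q → (r ∨ ¬q)) ∧ r reduces to true regardless of the other variables. If r is false, the antecedent cannot hold. Either way (q → (r ∨ ¬q)) ∧ r holds.

(⟸) Assume the antecedent. If r is true, (r → (r ∨ ¬q)) ∧ r reduces to true regardless of the other variables. If r is false, the antecedent cannot hold. Either way (r → (r ∨ ¬q)) ∧ r holds.

Both directions hold; the statement is true.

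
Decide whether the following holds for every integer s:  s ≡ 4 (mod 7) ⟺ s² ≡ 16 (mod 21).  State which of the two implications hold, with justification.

Both directions fail.

(⟹) This fails: take s = 18. Then 18 ≡ 4 (mod 7), but 18² = 324 ≡ 9 (mod 21), not 16.

(⟸) This fails: take s = 10. Then 10² = 100 ≡ 16 (mod 21), yet 10 ≡ 3 (mod 7), not 4.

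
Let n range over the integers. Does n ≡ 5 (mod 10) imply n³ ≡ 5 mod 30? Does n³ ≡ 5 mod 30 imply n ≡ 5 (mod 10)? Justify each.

Forward direction. This fails: take n = 15. Then 15 ≡ 5 (mod 10), but 15³ = 3375 ≡ 15 (mod 30), not 5.

Converse. The residues r modulo 30 with r³ ≡ 5 (mod 30) are exactly {5}, and each is ≡ 5 (mod 10).

(⇒) fails; (⇐) holds.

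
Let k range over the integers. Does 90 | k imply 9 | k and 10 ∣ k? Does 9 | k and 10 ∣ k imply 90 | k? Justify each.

Forward direction. If 90 ∣ k, write k = 90q. Since 90 = 10·9, k = 9·(10q), so 9 ∣ k; and since 90 = 9·10, k = 10·(9q), so 10 ∣ k.

Converse. Suppose 9 ∣ k and 10 ∣ k. Any common multiple of 9 and 10 is a multiple of their lcm; here gcd(9, 10) = 1, so lcm(9, 10) = 9·10 = 90, so 90 ∣ k.

The biconditional holds.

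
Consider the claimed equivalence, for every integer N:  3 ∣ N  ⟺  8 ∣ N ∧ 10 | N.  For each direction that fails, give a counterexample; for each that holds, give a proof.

Both directions fail.

[⇒] This fails: take N = 3. Certainly 3 ∣ 3, but 8 ∤ 3.

[⇐] This fails: take N = 40. Both 8 ∣ 40 and 10 ∣ 40, yet 40 is not a multiple of 3 (since 40 = 13·3 + 1), so 3 ∤ 40.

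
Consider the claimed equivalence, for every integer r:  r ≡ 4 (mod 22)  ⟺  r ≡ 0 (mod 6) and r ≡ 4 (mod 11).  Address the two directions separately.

The forward direction fails; the converse holds.

(⟹) This fails: r = 26 gives 26 ≡ 4 (mod 22) but 26 ≡ 2 (mod 6), so the conjunction on the right does not hold.

(⟸) Conversely, if r ≡ 0 (mod 6) and r ≡ 4 (mod 11), then by the Chinese remainder theorem r ≡ 48 (mod 66). Since 48 ≡ 4 (mod 22) and 22 ∣ 66, we get r ≡ 4 (mod 22).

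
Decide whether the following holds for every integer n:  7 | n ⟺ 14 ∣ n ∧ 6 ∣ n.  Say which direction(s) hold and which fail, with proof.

The forward direction fails; the converse holds.

[⇒] This fails: take n = 7. Certainly 7 ∣ 7, but 14 ∤ 7.

[⇐] Suppose 14 ∣ n and 6 ∣ n. Any common multiple of 14 and 6 is a multiple of their lcm; here lcm(14, 6) = 14·6/gcd(14, 6) = 84/2 = 42, so 42 ∣ n. Since 7 ∣ 42, it follows that 7 ∣ n.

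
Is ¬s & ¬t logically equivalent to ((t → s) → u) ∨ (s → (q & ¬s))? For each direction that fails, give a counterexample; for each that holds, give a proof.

[⇒] Assume the antecedent. If s is true, the antecedent cannot hold. If s is false, ((t → s) → u) ∨ (s → (q & ¬s)) reduces to true regardless of the other variables. Either way ((t → s) → u) ∨ (s → (q & ¬s)) holds.

[⇐] This fails. Under s = T, u = T, q = F, t = F, the left side is false but the right side is true.

(⇒) holds; (⇐) fails.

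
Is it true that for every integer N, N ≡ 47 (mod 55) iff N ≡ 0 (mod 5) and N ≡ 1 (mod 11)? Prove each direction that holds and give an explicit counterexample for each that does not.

(⇒) fails and (⇐) fails.

Forward direction. This fails: N = 47 gives 47 ≡ 47 (mod 55) but 47 ≡ 2 (mod 5), so the conjunction on the right does not hold.

Converse. This fails: N = 45 satisfies both congruences on the right (45 ≡ 0 mod 5 and 45 ≡ 1 mod 11) yet 45 ≡ 45 (mod 55), not 47.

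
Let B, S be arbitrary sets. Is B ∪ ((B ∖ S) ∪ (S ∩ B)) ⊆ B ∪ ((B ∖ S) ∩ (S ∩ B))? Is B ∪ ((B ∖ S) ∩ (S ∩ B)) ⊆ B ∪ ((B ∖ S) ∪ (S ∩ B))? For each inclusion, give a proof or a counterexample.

Both inclusions hold.

(⟹) Let x ∈ B ∪ ((B ∖ S) ∪ (S ∩ B)). Then either x ∈ B and x ∉ S; or x ∈ B ∩ S. In each case x ∈ B ∪ ((B ∖ S) ∩ (S ∩ B)), so B ∪ ((B ∖ S) ∪ (S ∩ B)) ⊆ B ∪ ((B ∖ S) ∩ (S ∩ B)).

(⟸) Let x ∈ B ∪ ((B ∖ S) ∩ (S ∩ B)). Then either x ∈ B and x ∉ S; or x ∈ B ∩ S. In each case x ∈ B ∪ ((B ∖ S) ∪ (S ∩ B)), so B ∪ ((B ∖ S) ∩ (S ∩ B)) ⊆ B ∪ ((B ∖ S) ∪ (S ∩ B)).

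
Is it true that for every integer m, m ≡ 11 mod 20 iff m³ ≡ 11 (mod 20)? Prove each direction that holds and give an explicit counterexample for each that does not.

Equivalent; both directions hold.

(⟹) Suppose m ≡ 11 mod 20. Write m = 20j + 11. Then (20j + 11)³ = 8000j³ + 13200j² + 7260j + 1331 = 20(400j³ + 660j² + 363j + 66) + 11, so m³ ≡ 11 (mod 20).

(⟸) Conversely, suppose m³ ≡ 11 (mod 20). The only residue r in {0, …, 19} with r³ ≡ 11 (mod 20) is r = 11, so m ≡ 11 (mod 20).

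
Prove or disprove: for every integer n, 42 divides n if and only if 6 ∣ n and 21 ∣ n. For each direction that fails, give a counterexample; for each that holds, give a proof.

[⇒] If 42 ∣ n, write n = 42q. Since 42 = 7·6, n = 6·(7q), so 6 ∣ n; and since 42 = 2·21, n = 21·(2q), so 21 ∣ n.

[⇐] Suppose 6 ∣ n and 21 ∣ n. Any common multiple of 6 and 21 is a multiple of their lcm; here lcm(6, 21) = 6·21/gcd(6, 21) = 126/3 = 42, so 42 ∣ n.

Both implications hold.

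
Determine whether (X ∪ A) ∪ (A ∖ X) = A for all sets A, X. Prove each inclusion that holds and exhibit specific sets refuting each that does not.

(⊆) fails; (⊇) holds.

(⟹) This inclusion fails. Take A = ∅, X = {1}; then 1 ∈ (X ∪ A) ∪ (A ∖ X) but 1 ∉ A.

(⟸) Let x ∈ A. Then either x ∈ A and x ∉ X; or x ∈ A ∩ X. In each case x ∈ (X ∪ A) ∪ (A ∖ X), so A ⊆ (X ∪ A) ∪ (A ∖ X).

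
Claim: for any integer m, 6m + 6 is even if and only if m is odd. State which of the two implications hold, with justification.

[⇒] This fails: take m = 0. Then 6m + 6 = 6, which is even, yet m = 0 is even, not odd.

[⇐] Suppose m is odd. Since 6 is even, 6m is even for every m, so 6m + 6 has the same parity as 6, which is even. Hence 6m + 6 is even.

The forward direction fails; the converse holds.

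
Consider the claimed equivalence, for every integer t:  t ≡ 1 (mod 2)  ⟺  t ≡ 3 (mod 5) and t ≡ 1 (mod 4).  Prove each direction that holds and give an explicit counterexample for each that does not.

Not equivalent: only (⇐) holds.

Forward direction. This fails: t = 1 gives 1 ≡ 1 (mod 2) but 1 ≡ 1 (mod 5), so the conjunction on the right does not hold.

Converse. If t ≡ 3 (mod 5) and t ≡ 1 (mod 4), then by the Chinese remainder theorem t ≡ 13 (mod 20). Since 13 ≡ 1 (mod 2) and 2 ∣ 20, we get t ≡ 1 (mod 2).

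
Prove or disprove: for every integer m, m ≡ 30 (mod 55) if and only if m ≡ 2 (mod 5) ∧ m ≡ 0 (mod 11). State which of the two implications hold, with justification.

(⇒) fails and (⇐) fails.

[⇒] This fails: m = 30 gives 30 ≡ 30 (mod 55) but 30 ≡ 0 (mod 5), so the conjunction on the right does not hold.

[⇐] This fails: m = 22 satisfies both congruences on the right (22 ≡ 2 mod 5 and 22 ≡ 0 mod 11) yet 22 ≡ 22 (mod 55), not 30.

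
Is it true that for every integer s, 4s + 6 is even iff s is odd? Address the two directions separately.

Not equivalent: only (⇐) holds.

[⇒] This fails: take s = 0. Then 4s + 6 = 6, which is even, yet s = 0 is even, not odd.

[⇐] Suppose s is odd. Since 4 is even, 4s is even for every s, so 4s + 6 has the same parity as 6, which is even. Hence 4s + 6 is even.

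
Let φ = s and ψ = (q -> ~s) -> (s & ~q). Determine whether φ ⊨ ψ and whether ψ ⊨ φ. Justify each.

[⇒] Assume the antecedent. If q is true, the antecedent forces (q = T, s = T), and (q -> ~s) -> (s & ~q) holds there. If q is false, the antecedent forces (q = F, s = T), and (q -> ~s) -> (s & ~q) holds there. Either way (q -> ~s) -> (s & ~q) holds.

[⇐] Assume the antecedent. If q is true, the antecedent forces (q = T, s = T), and s holds there. If q is false, the antecedent forces (q = F, s = T), and s holds there. Either way s holds.

The biconditional holds.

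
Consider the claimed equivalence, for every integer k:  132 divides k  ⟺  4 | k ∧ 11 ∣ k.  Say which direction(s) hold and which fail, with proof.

[⇒] If 132 ∣ k, write k = 132q. Since 132 = 33·4, k = 4·(33q), so 4 ∣ k; and since 132 = 12·11, k = 11·(12q), so 11 ∣ k.

[⇐] This fails: take k = 44. Both 4 ∣ 44 and 11 ∣ 44, yet 44 is not a multiple of 132 (since 44 = 0·132 + 44), so 132 ∤ 44.

Only the forward implication holds.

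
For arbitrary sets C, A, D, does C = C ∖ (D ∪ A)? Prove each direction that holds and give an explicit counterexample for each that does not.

Only the reverse inclusion holds.

Reverse inclusion. Let x ∈ C ∖ (D ∪ A). Then x ∈ C and x ∉ A, D, from which x ∈ C.

Forward inclusion. This inclusion fails. Take C = {1}, A = {1}, D = ∅; then 1 ∈ C but 1 ∉ C ∖ (D ∪ A).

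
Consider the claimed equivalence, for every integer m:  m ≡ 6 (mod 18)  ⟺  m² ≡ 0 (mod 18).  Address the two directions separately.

(⇒) Suppose m ≡ 6 (mod 18). Write m = 18j + 6. Then (18j + 6)² = 324j² + 216j + 36 = 18(18j² + 12j + 2) + 0, so m² ≡ 0 (mod 18).

(⇐) This fails: take m = 0. Then 0² = 0 ≡ 0 (mod 18), yet 0 ≡ 0 (mod 18), not 6.

(⇒) holds; (⇐) fails.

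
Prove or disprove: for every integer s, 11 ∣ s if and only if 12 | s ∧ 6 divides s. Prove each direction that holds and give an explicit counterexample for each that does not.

Neither implication holds.

(→) This fails: take s = 11. Certainly 11 ∣ 11, but 12 ∤ 11.

(←) This fails: take s = 12. Both 12 ∣ 12 and 6 ∣ 12, yet 12 is not a multiple of 11 (since 12 = 1·11 + 1), so 11 ∤ 12.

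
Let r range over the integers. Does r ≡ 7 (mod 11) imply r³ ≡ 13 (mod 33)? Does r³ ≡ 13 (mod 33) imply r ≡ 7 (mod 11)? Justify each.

[⇐] The residues r modulo 33 with r³ ≡ 13 (mod 33) are exactly {7}, and each is ≡ 7 (mod 11).

[⇒] This fails: take r = 18. Then 18 ≡ 7 (mod 11), but 18³ = 5832 ≡ 24 (mod 33), not 13.

Not equivalent: only (⇐) holds.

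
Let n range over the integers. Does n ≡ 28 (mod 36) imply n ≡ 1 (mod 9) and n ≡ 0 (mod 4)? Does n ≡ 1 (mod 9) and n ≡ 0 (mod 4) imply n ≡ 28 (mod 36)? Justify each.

(→) Suppose n ≡ 28 (mod 36); write n = 36j + 28. Since 9 ∣ 36, reducing mod 9 gives n ≡ 28 ≡ 1 (mod 9); since 4 ∣ 36, reducing mod 4 gives n ≡ 28 ≡ 0 (mod 4).

(←) Conversely, if n ≡ 1 (mod 9) and n ≡ 0 (mod 4), then by the Chinese remainder theorem n ≡ 28 (mod 36). This is exactly n ≡ 28 (mod 36).

Equivalent; both directions hold.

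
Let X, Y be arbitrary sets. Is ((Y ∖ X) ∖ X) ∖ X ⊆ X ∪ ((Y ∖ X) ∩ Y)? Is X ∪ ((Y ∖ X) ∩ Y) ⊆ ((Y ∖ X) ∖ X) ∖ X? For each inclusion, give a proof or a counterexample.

The sets are not equal: only the forward inclusion holds.

Forward inclusion. Let x ∈ ((Y ∖ X) ∖ X) ∖ X. Then x ∈ Y and x ∉ X, from which x ∈ X ∪ ((Y ∖ X) ∩ Y).

Reverse inclusion. This inclusion fails. Take X = {1}, Y = ∅; then 1 ∈ X ∪ ((Y ∖ X) ∩ Y) but 1 ∉ ((Y ∖ X) ∖ X) ∖ X.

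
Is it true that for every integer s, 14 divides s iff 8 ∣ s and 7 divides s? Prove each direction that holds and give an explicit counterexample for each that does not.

Only the converse holds.

Converse. Suppose 8 ∣ s and 7 ∣ s. Any common multiple of 8 and 7 is a multiple of their lcm; here gcd(8, 7) = 1, so lcm(8, 7) = 8·7 = 56, so 56 ∣ s. Since 14 ∣ 56, it follows that 14 ∣ s.

Forward direction. This fails: take s = 14. Certainly 14 ∣ 14, but 8 ∤ 14.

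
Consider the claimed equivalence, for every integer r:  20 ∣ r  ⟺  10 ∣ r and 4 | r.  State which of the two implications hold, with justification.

Both directions hold; the statement is true.

(⟹) If 20 ∣ r, write r = 20q. Since 20 = 2·10, r = 10·(2q), so 10 ∣ r; and since 20 = 5·4, r = 4·(5q), so 4 ∣ r.

(⟸) Suppose 10 ∣ r and 4 ∣ r. Any common multiple of 10 and 4 is a multiple of their lcm; here lcm(10, 4) = 10·4/gcd(10, 4) = 40/2 = 20, so 20 ∣ r.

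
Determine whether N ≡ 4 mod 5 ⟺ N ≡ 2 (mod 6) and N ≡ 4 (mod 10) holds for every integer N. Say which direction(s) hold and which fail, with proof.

Only the reverse direction holds.

(⇒) This fails: N = 4 gives 4 ≡ 4 (mod 5) but 4 ≡ 4 (mod 6), so the conjunction on the right does not hold.

(⇐) Conversely, if N ≡ 2 (mod 6) and N ≡ 4 (mod 10), then by the Chinese remainder theorem N ≡ 14 (mod 30). Since 14 ≡ 4 (mod 5) and 5 ∣ 30, we get N ≡ 4 (mod 5).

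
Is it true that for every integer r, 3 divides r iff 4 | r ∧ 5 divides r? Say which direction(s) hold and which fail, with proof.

[⇒] This fails: take r = 3. Certainly 3 ∣ 3, but 4 ∤ 3.

[⇐] This fails: take r = 20. Both 4 ∣ 20 and 5 ∣ 20, yet 20 is not a multiple of 3 (since 20 = 6·3 + 2), so 3 ∤ 20.

Neither implication holds.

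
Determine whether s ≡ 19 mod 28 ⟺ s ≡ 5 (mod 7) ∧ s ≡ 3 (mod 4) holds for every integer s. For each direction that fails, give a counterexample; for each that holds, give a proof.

(⇒) Suppose s ≡ 19 (mod 28); write s = 28j + 19. Since 7 ∣ 28, reducing mod 7 gives s ≡ 19 ≡ 5 (mod 7); since 4 ∣ 28, reducing mod 4 gives s ≡ 19 ≡ 3 (mod 4).

(⇐) Conversely, if s ≡ 5 (mod 7) and s ≡ 3 (mod 4), then by the Chinese remainder theorem s ≡ 19 (mod 28). This is exactly s ≡ 19 (mod 28).

Both directions hold; the statement is true.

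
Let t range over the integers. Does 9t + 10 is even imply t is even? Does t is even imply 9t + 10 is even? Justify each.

Equivalent; both directions hold.

Forward direction. Suppose 9t + 10 is even. Since 9 is odd, 9t and t have the same parity, so 9t + 10 ≡ t + 10 (mod 2). As 10 is even, 9t + 10 is even exactly when t is even. Thus t is even.

Converse. Suppose t is even; write t = 2j. Then 9t + 10 = 9·(2j) + 10 = 2·9j + 10, which is even.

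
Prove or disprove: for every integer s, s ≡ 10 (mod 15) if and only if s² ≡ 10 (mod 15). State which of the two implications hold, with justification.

Forward direction. Suppose s ≡ 10 (mod 15). Write s = 15j + 10. Then (15j + 10)² = 225j² + 300j + 100 = 15(15j² + 20j + 6) + 10, so s² ≡ 10 (mod 15).

Converse. This fails: take s = 5. Then 5² = 25 ≡ 10 (mod 15), yet 5 ≡ 5 (mod 15), not 10.

Not equivalent: only (⇒) holds.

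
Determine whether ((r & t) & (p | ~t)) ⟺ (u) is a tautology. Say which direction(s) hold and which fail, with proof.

(⇒) fails and (⇐) fails.

Forward direction. This fails. Under r = T, p = T, u = F, t = T, the left side is true but the right side is false.

Converse. This fails. Under r = F, p = F, u = T, t = F, the left side is false but the right side is true.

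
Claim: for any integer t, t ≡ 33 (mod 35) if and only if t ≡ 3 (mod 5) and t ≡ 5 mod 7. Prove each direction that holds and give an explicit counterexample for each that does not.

(⟹) Suppose t ≡ 33 (mod 35); write t = 35j + 33. Since 5 ∣ 35, reducing mod 5 gives t ≡ 33 ≡ 3 (mod 5); since 7 ∣ 35, reducing mod 7 gives t ≡ 33 ≡ 5 (mod 7).

(⟸) Conversely, if t ≡ 3 (mod 5) and t ≡ 5 (mod 7), then by the Chinese remainder theorem t ≡ 33 (mod 35). This is exactly t ≡ 33 (mod 35).

The biconditional holds.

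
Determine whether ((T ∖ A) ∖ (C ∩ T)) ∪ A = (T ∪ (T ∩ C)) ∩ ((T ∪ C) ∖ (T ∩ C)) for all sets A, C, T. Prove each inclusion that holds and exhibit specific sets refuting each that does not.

(⟹) This inclusion fails. Take A = {1}, C = ∅, T = ∅; then 1 ∈ ((T ∖ A) ∖ (C ∩ T)) ∪ A but 1 ∉ (T ∪ (T ∩ C)) ∩ ((T ∪ C) ∖ (T ∩ C)).

(⟸) Let x ∈ (T ∪ (T ∩ C)) ∩ ((T ∪ C) ∖ (T ∩ C)). Then either x ∈ T and x ∉ A, C; or x ∈ A ∩ T and x ∉ C. In each case x ∈ ((T ∖ A) ∖ (C ∩ T)) ∪ A, so (T ∪ (T ∩ C)) ∩ ((T ∪ C) ∖ (T ∩ C)) ⊆ ((T ∖ A) ∖ (C ∩ T)) ∪ A.

Only the reverse inclusion holds.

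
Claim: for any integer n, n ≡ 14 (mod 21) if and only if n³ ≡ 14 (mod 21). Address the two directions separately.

Both implications hold.

Forward direction. Suppose n ≡ 14 (mod 21). Write n = 21j + 14. Then (21j + 14)³ = 9261j³ + 18522j² + 12348j + 2744 = 21(441j³ + 882j² + 588j + 130) + 14, so n³ ≡ 14 (mod 21).

Converse. Suppose n³ ≡ 14 (mod 21). The only residue r in {0, …, 20} with r³ ≡ 14 (mod 21) is r = 14, so n ≡ 14 (mod 21).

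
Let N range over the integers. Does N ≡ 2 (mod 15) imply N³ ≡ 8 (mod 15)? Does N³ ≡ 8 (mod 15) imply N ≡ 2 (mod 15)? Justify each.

Both directions hold; the statement is true.

Forward direction. Suppose N ≡ 2 (mod 15). Write N = 15j + 2. Then (15j + 2)³ = 3375j³ + 1350j² + 180j + 8 = 15(225j³ + 90j² + 12j) + 8, so N³ ≡ 8 (mod 15).

Converse. Suppose N³ ≡ 8 (mod 15). The only residue r in {0, …, 14} with r³ ≡ 8 (mod 15) is r = 2, so N ≡ 2 (mod 15).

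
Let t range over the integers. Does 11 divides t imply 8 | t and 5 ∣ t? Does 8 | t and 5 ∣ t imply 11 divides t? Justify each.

(→) This fails: take t = 11. Certainly 11 ∣ 11, but 8 ∤ 11.

(←) This fails: take t = 40. Both 8 ∣ 40 and 5 ∣ 40, yet 40 is not a multiple of 11 (since 40 = 3·11 + 7), so 11 ∤ 40.

Neither implication holds.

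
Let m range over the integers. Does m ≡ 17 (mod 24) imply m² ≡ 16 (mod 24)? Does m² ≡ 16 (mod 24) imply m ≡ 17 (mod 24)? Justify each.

Neither direction holds.

(→) This fails: take m = 17. Then 17 ≡ 17 (mod 24), but 17² = 289 ≡ 1 (mod 24), not 16.

(←) This fails: take m = 4. Then 4² = 16 ≡ 16 (mod 24), yet 4 ≡ 4 (mod 24), not 17.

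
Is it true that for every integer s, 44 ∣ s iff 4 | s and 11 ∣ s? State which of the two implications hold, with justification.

The biconditional holds.

(⇐) Suppose 4 ∣ s and 11 ∣ s. Any common multiple of 4 and 11 is a multiple of their lcm; here gcd(4, 11) = 1, so lcm(4, 11) = 4·11 = 44, so 44 ∣ s.

(⇒) If 44 ∣ s, write s = 44q. Since 44 = 11·4, s = 4·(11q), so 4 ∣ s; and since 44 = 4·11, s = 11·(4q), so 11 ∣ s.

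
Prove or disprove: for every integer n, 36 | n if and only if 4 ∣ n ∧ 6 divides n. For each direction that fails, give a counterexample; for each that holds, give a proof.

Only the forward implication holds.

(→) If 36 ∣ n, write n = 36q. Since 36 = 9·4, n = 4·(9q), so 4 ∣ n; and since 36 = 6·6, n = 6·(6q), so 6 ∣ n.

(←) This fails: take n = 12. Both 4 ∣ 12 and 6 ∣ 12, yet 12 is not a multiple of 36 (since 12 = 0·36 + 12), so 36 ∤ 12.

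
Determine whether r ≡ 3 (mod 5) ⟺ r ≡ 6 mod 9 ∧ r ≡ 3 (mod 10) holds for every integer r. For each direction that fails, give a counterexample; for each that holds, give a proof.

(⇒) This fails: r = 3 gives 3 ≡ 3 (mod 5) but 3 ≡ 3 (mod 9), so the conjunction on the right does not hold.

(⇐) Conversely, if r ≡ 6 (mod 9) and r ≡ 3 (mod 10), then by the Chinese remainder theorem r ≡ 33 (mod 90). Since 33 ≡ 3 (mod 5) and 5 ∣ 90, we get r ≡ 3 (mod 5).

Only the converse holds.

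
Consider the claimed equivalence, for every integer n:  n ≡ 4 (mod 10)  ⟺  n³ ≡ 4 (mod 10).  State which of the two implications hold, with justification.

[⇒] Suppose n ≡ 4 (mod 10). Write n = 10j + 4. Then (10j + 4)³ = 1000j³ + 1200j² + 480j + 64 = 10(100j³ + 120j² + 48j + 6) + 4, so n³ ≡ 4 (mod 10).

[⇐] For the converse, argue contrapositively. If n ≢ 4 (mod 10), then n is congruent to one of 0, 1, 2, 3, 5, 6, 7, 8, 9 modulo 10, and these give n³ ≡ 0, 1, 8, 7, 5, 6, 3, 2, 9 respectively — never 4.

The biconditional holds.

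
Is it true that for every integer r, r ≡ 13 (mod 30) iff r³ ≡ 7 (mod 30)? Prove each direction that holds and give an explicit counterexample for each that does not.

Forward direction. Suppose r ≡ 13 (mod 30). Write r = 30j + 13. Then (30j + 13)³ = 27000j³ + 35100j² + 15210j + 2197 = 30(900j³ + 1170j² + 507j + 73) + 7, so r³ ≡ 7 (mod 30).

Converse. Suppose r³ ≡ 7 (mod 30). The only residue r in {0, …, 29} with r³ ≡ 7 (mod 30) is r = 13, so r ≡ 13 (mod 30).

The biconditional holds.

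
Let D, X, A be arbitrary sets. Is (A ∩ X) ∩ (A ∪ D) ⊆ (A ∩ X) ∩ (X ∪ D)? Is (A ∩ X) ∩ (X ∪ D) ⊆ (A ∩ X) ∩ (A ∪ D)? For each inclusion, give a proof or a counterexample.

The two sets are equal.

Forward inclusion. Let x ∈ (A ∩ X) ∩ (A ∪ D). Then either x ∈ X ∩ A and x ∉ D; or x ∈ D ∩ X ∩ A. In each case x ∈ (A ∩ X) ∩ (X ∪ D), so (A ∩ X) ∩ (A ∪ D) ⊆ (A ∩ X) ∩ (X ∪ D).

Reverse inclusion. Let x ∈ (A ∩ X) ∩ (X ∪ D). Then either x ∈ X ∩ A and x ∉ D; or x ∈ D ∩ X ∩ A. In each case x ∈ (A ∩ X) ∩ (A ∪ D), so (A ∩ X) ∩ (X ∪ D) ⊆ (A ∩ X) ∩ (A ∪ D).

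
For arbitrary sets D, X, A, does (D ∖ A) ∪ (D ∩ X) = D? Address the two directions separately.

Only the forward inclusion holds.

Forward inclusion. Let x ∈ (D ∖ A) ∪ (D ∩ X). Then either x ∈ D and x ∉ X, A; or x ∈ D ∩ X and x ∉ A; or x ∈ D ∩ X ∩ A. In each case x ∈ D, so (D ∖ A) ∪ (D ∩ X) ⊆ D.

Reverse inclusion. This inclusion fails. Take D = {1}, X = ∅, A = {1}; then 1 ∈ D but 1 ∉ (D ∖ A) ∪ (D ∩ X).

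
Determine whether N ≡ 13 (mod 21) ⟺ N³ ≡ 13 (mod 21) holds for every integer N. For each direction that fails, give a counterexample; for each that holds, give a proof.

(→) Suppose N ≡ 13 (mod 21). Write N = 21j + 13. Then (21j + 13)³ = 9261j³ + 17199j² + 10647j + 2197 = 21(441j³ + 819j² + 507j + 104) + 13, so N³ ≡ 13 (mod 21).

(←) This fails: take N = 10. Then 10³ = 1000 ≡ 13 (mod 21), yet 10 ≡ 10 (mod 21), not 13.

Only the forward implication holds.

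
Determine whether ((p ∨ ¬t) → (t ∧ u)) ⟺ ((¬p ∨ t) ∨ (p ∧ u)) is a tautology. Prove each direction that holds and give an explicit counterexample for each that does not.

(⇒) Assume the antecedent. If t is true, (¬p ∨ t) ∨ (p ∧ u) reduces to true regardless of the other variables. If t is false, the antecedent cannot hold. Either way (¬p ∨ t) ∨ (p ∧ u) holds.

(⇐) This fails. Under t = F, u = F, p = F, the left side is false but the right side is true.

Only the forward direction holds.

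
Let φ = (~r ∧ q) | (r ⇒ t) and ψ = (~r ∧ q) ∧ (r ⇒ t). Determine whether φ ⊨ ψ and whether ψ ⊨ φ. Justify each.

(⇒) fails; (⇐) holds.

[⇐] Assume the antecedent. If t is true, (~r ∧ q) | (r ⇒ t) reduces to true regardless of the other variables. If t is false, the antecedent forces (t = F, q = T, r = F), and (~r ∧ q) | (r ⇒ t) holds there. Either way (~r ∧ q) | (r ⇒ t) holds.

[⇒] This fails. Under t = F, q = F, r = F, the left side is true but the right side is false.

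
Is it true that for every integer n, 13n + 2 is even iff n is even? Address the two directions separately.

Forward direction. Suppose 13n + 2 is even. Since 13 is odd, 13n and n have the same parity, so 13n + 2 ≡ n + 2 (mod 2). As 2 is even, 13n + 2 is even exactly when n is even. Thus n is even.

Converse. Suppose n is even; write n = 2j. Then 13n + 2 = 13·(2j) + 2 = 2·13j + 2, which is even.

Both implications hold.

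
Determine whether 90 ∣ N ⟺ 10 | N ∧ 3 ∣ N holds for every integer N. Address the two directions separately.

Not equivalent: only (⇒) holds.

[⇒] If 90 ∣ N, write N = 90q. Since 90 = 9·10, N = 10·(9q), so 10 ∣ N; and since 90 = 30·3, N = 3·(30q), so 3 ∣ N.

[⇐] This fails: take N = 30. Both 10 ∣ 30 and 3 ∣ 30, yet 30 is not a multiple of 90 (since 30 = 0·90 + 30), so 90 ∤ 30.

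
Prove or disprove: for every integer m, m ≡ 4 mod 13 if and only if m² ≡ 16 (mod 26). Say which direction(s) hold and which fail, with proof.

Neither direction holds.

(⇒) This fails: take m = 17. Then 17 ≡ 4 (mod 13), but 17² = 289 ≡ 3 (mod 26), not 16.

(⇐) This fails: take m = 22. Then 22² = 484 ≡ 16 (mod 26), yet 22 ≡ 9 (mod 13), not 4.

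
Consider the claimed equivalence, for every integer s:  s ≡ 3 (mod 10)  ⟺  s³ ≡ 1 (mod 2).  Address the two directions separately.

(⇒) Suppose s ≡ 3 (mod 10). Then s³ ≡ 3³ = 27 (mod 10), and since 2 ∣ 10, also s³ ≡ 1 (mod 2).

(⇐) This fails: take s = 1. Then 1³ = 1 ≡ 1 (mod 2), yet 1 ≡ 1 (mod 10), not 3.

Only the forward implication holds.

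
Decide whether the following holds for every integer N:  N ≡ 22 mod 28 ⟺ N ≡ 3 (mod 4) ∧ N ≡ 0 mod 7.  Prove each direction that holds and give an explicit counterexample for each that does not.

(→) This fails: N = 22 gives 22 ≡ 22 (mod 28) but 22 ≡ 2 (mod 4), so the conjunction on the right does not hold.

(←) This fails: N = 7 satisfies both congruences on the right (7 ≡ 3 mod 4 and 7 ≡ 0 mod 7) yet 7 ≡ 7 (mod 28), not 22.

Neither implication holds.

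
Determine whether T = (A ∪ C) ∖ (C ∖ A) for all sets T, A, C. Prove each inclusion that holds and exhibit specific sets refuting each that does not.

Forward inclusion. This inclusion fails. Take T = {1}, A = ∅, C = ∅; then 1 ∈ T but 1 ∉ (A ∪ C) ∖ (C ∖ A).

Reverse inclusion. This inclusion fails. Take T = ∅, A = {1}, C = ∅; then 1 ∈ (A ∪ C) ∖ (C ∖ A) but 1 ∉ T.

Both inclusions fail.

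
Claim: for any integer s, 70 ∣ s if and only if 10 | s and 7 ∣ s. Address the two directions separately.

The biconditional holds.

(←) Suppose 10 ∣ s and 7 ∣ s. Any common multiple of 10 and 7 is a multiple of their lcm; here gcd(10, 7) = 1, so lcm(10, 7) = 10·7 = 70, so 70 ∣ s.

(→) If 70 ∣ s, write s = 70q. Since 70 = 7·10, s = 10·(7q), so 10 ∣ s; and since 70 = 10·7, s = 7·(10q), so 7 ∣ s.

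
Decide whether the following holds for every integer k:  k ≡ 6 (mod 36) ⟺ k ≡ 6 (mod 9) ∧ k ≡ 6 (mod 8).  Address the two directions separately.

(→) This fails: k = 42 gives 42 ≡ 6 (mod 36) but 42 ≡ 2 (mod 8), so the conjunction on the right does not hold.

(←) Conversely, if k ≡ 6 (mod 9) and k ≡ 6 (mod 8), then by the Chinese remainder theorem k ≡ 6 (mod 72). Since 6 ≡ 6 (mod 36) and 36 ∣ 72, we get k ≡ 6 (mod 36).

(⇒) fails; (⇐) holds.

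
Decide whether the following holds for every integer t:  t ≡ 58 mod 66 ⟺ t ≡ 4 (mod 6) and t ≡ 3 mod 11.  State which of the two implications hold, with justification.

Both directions hold.

(←) If t ≡ 4 (mod 6) and t ≡ 3 (mod 11), then by the Chinese remainder theorem t ≡ 58 (mod 66). This is exactly t ≡ 58 (mod 66).

(→) Suppose t ≡ 58 (mod 66); write t = 66j + 58. Since 6 ∣ 66, reducing mod 6 gives t ≡ 58 ≡ 4 (mod 6); since 11 ∣ 66, reducing mod 11 gives t ≡ 58 ≡ 3 (mod 11).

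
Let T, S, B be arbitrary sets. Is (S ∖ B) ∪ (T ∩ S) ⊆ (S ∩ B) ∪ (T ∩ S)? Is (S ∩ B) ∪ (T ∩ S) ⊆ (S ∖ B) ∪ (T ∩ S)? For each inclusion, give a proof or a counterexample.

(⊆) This inclusion fails. Take T = ∅, S = {1}, B = ∅; then 1 ∈ (S ∖ B) ∪ (T ∩ S) but 1 ∉ (S ∩ B) ∪ (T ∩ S).

(⊇) This inclusion fails. Take T = ∅, S = {1}, B = {1}; then 1 ∈ (S ∩ B) ∪ (T ∩ S) but 1 ∉ (S ∖ B) ∪ (T ∩ S).

(⊆) fails and (⊇) fails.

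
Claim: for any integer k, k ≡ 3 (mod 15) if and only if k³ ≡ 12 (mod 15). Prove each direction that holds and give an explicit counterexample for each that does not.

Both directions hold; the statement is true.

(→) Suppose k ≡ 3 (mod 15). Write k = 15j + 3. Then (15j + 3)³ = 3375j³ + 2025j² + 405j + 27 = 15(225j³ + 135j² + 27j + 1) + 12, so k³ ≡ 12 (mod 15).

(←) Conversely, suppose k³ ≡ 12 (mod 15). The only residue r in {0, …, 14} with r³ ≡ 12 (mod 15) is r = 3, so k ≡ 3 (mod 15).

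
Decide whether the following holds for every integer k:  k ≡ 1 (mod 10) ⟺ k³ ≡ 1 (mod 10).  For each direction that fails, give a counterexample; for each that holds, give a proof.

Both directions hold; the statement is true.

(⟹) Suppose k ≡ 1 (mod 10). Write k = 10j + 1. Then (10j + 1)³ = 1000j³ + 300j² + 30j + 1 = 10(100j³ + 30j² + 3j) + 1, so k³ ≡ 1 (mod 10).

(⟸) Conversely, suppose k³ ≡ 1 (mod 10). The only residue r in {0, …, 9} with r³ ≡ 1 (mod 10) is r = 1, so k ≡ 1 (mod 10).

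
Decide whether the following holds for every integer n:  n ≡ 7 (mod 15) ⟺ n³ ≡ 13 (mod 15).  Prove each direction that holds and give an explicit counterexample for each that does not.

[⇒] Suppose n ≡ 7 (mod 15). Write n = 15j + 7. Then (15j + 7)³ = 3375j³ + 4725j² + 2205j + 343 = 15(225j³ + 315j² + 147j + 22) + 13, so n³ ≡ 13 (mod 15).

[⇐] Conversely, suppose n³ ≡ 13 (mod 15). The only residue r in {0, …, 14} with r³ ≡ 13 (mod 15) is r = 7, so n ≡ 7 (mod 15).

Both implications hold.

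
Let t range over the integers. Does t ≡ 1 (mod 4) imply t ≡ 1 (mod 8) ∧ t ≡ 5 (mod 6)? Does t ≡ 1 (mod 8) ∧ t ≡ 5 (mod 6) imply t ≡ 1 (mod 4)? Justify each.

Not equivalent: only (⇐) holds.

Forward direction. This fails: t = 1 gives 1 ≡ 1 (mod 4) but 1 ≡ 1 (mod 6), so the conjunction on the right does not hold.

Converse. If t ≡ 1 (mod 8) and t ≡ 5 (mod 6), then by the Chinese remainder theorem t ≡ 17 (mod 24). Since 17 ≡ 1 (mod 4) and 4 ∣ 24, we get t ≡ 1 (mod 4).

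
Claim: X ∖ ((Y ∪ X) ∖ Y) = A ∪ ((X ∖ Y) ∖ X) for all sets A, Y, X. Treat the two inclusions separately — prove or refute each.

Both inclusions fail.

(⊆) This inclusion fails. Take A = ∅, Y = {1}, X = {1}; then 1 ∈ X ∖ ((Y ∪ X) ∖ Y) but 1 ∉ A ∪ ((X ∖ Y) ∖ X).

(⊇) This inclusion fails. Take A = {1}, Y = ∅, X = ∅; then 1 ∈ A ∪ ((X ∖ Y) ∖ X) but 1 ∉ X ∖ ((Y ∪ X) ∖ Y).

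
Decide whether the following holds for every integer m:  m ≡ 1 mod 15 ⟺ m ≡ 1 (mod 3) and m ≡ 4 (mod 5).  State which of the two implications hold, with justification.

[⇒] This fails: m = 1 gives 1 ≡ 1 (mod 15) but 1 ≡ 1 (mod 5), so the conjunction on the right does not hold.

[⇐] This fails: m = 4 satisfies both congruences on the right (4 ≡ 1 mod 3 and 4 ≡ 4 mod 5) yet 4 ≡ 4 (mod 15), not 1.

(⇒) fails and (⇐) fails.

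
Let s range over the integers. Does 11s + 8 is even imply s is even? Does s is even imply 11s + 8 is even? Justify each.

Equivalent; both directions hold.

[⇒] Suppose 11s + 8 is even. Since 11 is odd, 11s and s have the same parity, so 11s + 8 ≡ s + 8 (mod 2). As 8 is even, 11s + 8 is even exactly when s is even. Thus s is even.

[⇐] Conversely, suppose s is even; write s = 2j. Then 11s + 8 = 11·(2j) + 8 = 2·11j + 8, which is even.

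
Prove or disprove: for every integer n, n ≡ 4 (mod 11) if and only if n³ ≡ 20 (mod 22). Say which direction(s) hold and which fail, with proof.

(⇒) This fails: take n = 15. Then 15 ≡ 4 (mod 11), but 15³ = 3375 ≡ 9 (mod 22), not 20.

(⇐) Conversely, the residues r modulo 22 with r³ ≡ 20 (mod 22) are exactly {4}, and each is ≡ 4 (mod 11).

Only the reverse direction holds.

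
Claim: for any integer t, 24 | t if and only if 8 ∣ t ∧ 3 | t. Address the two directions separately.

Both directions hold.

(⟸) Suppose 8 ∣ t and 3 ∣ t. Any common multiple of 8 and 3 is a multiple of their lcm; here gcd(8, 3) = 1, so lcm(8, 3) = 8·3 = 24, so 24 ∣ t.

(⟹) If 24 ∣ t, write t = 24q. Since 24 = 3·8, t = 8·(3q), so 8 ∣ t; and since 24 = 8·3, t = 3·(8q), so 3 ∣ t.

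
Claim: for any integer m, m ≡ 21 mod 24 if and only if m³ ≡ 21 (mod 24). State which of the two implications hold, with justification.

The biconditional holds.

(⇐) Suppose m³ ≡ 21 (mod 24). The only residue r in {0, …, 23} with r³ ≡ 21 (mod 24) is r = 21, so m ≡ 21 (mod 24).

(⇒) Suppose m ≡ 21 mod 24. Write m = 24j + 21. Then (24j + 21)³ = 13824j³ + 36288j² + 31752j + 9261 = 24(576j³ + 1512j² + 1323j + 385) + 21, so m³ ≡ 21 (mod 24).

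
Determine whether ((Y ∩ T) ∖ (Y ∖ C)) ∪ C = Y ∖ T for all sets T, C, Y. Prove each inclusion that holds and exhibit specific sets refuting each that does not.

(⟹) This inclusion fails. Take T = ∅, C = {1}, Y = ∅; then 1 ∈ ((Y ∩ T) ∖ (Y ∖ C)) ∪ C but 1 ∉ Y ∖ T.

(⟸) This inclusion fails. Take T = ∅, C = ∅, Y = {1}; then 1 ∈ Y ∖ T but 1 ∉ ((Y ∩ T) ∖ (Y ∖ C)) ∪ C.

(⊆) fails and (⊇) fails.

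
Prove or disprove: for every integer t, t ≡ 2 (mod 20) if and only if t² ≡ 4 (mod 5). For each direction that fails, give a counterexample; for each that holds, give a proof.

[⇒] Suppose t ≡ 2 (mod 20). Then t² ≡ 2² = 4 (mod 20), and since 5 ∣ 20, also t² ≡ 4 (mod 5).

[⇐] This fails: take t = 3. Then 3² = 9 ≡ 4 (mod 5), yet 3 ≡ 3 (mod 20), not 2.

(⇒) holds; (⇐) fails.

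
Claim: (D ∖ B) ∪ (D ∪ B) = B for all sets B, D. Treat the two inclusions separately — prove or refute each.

Only the reverse inclusion holds.

Forward inclusion. This inclusion fails. Take B = ∅, D = {1}; then 1 ∈ (D ∖ B) ∪ (D ∪ B) but 1 ∉ B.

Reverse inclusion. Let x ∈ B. Then either x ∈ B and x ∉ D; or x ∈ B ∩ D. In each case x ∈ (D ∖ B) ∪ (D ∪ B), so B ⊆ (D ∖ B) ∪ (D ∪ B).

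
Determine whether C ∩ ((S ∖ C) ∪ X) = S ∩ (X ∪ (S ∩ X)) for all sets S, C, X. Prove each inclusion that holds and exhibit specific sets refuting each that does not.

(⟹) This inclusion fails. Take S = ∅, C = {1}, X = {1}; then 1 ∈ C ∩ ((S ∖ C) ∪ X) but 1 ∉ S ∩ (X ∪ (S ∩ X)).

(⟸) This inclusion fails. Take S = {1}, C = ∅, X = {1}; then 1 ∈ S ∩ (X ∪ (S ∩ X)) but 1 ∉ C ∩ ((S ∖ C) ∪ X).

Both inclusions fail.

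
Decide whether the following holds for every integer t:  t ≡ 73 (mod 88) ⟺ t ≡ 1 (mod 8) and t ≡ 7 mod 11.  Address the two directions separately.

Both implications hold.

(⇐) If t ≡ 1 (mod 8) and t ≡ 7 (mod 11), then by the Chinese remainder theorem t ≡ 73 (mod 88). This is exactly t ≡ 73 (mod 88).

(⇒) Suppose t ≡ 73 (mod 88); write t = 88j + 73. Since 8 ∣ 88, reducing mod 8 gives t ≡ 73 ≡ 1 (mod 8); since 11 ∣ 88, reducing mod 11 gives t ≡ 73 ≡ 7 (mod 11).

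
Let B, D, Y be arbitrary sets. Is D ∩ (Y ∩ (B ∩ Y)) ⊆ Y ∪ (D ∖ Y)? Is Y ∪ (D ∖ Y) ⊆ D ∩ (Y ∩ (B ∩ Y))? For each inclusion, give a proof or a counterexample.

(⊆) holds; (⊇) fails.

(⊇) This inclusion fails. Take B = ∅, D = {1}, Y = ∅; then 1 ∈ Y ∪ (D ∖ Y) but 1 ∉ D ∩ (Y ∩ (B ∩ Y)).

(⊆) Let x ∈ D ∩ (Y ∩ (B ∩ Y)). Then x ∈ B ∩ D ∩ Y, from which x ∈ Y ∪ (D ∖ Y).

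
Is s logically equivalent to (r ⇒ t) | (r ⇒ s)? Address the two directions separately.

[⇒] Assume the antecedent. If r is true, the antecedent forces (r = T, t = F, s = T) or (r = T, t = T, s = T), and (r ⇒ t) | (r ⇒ s) holds there. If r is false, (r ⇒ t) | (r ⇒ s) reduces to true regardless of the other variables. Either way (r ⇒ t) | (r ⇒ s) holds.

[⇐] This fails. Under r = F, t = F, s = F, the left side is false but the right side is true.

(⇒) holds; (⇐) fails.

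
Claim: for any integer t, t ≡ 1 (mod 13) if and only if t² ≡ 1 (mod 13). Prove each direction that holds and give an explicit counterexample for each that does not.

(⇒) Suppose t ≡ 1 (mod 13). Write t = 13j + 1. Then (13j + 1)² = 169j² + 26j + 1 = 13(13j² + 2j) + 1, so t² ≡ 1 (mod 13).

(⇐) This fails: take t = 12. Then 12² = 144 ≡ 1 (mod 13), yet 12 ≡ 12 (mod 13), not 1.

The forward direction holds; the converse fails.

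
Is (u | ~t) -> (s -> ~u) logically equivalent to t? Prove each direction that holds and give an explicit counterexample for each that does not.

[⇒] This fails. Under t = F, u = F, s = F, the left side is true but the right side is false.

[⇐] This fails. Under t = T, u = T, s = T, the left side is false but the right side is true.

Neither implication holds.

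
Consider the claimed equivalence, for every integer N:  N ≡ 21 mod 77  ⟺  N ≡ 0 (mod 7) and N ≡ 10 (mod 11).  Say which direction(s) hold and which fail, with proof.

Forward direction. Suppose N ≡ 21 (mod 77); write N = 77j + 21. Since 7 ∣ 77, reducing mod 7 gives N ≡ 21 ≡ 0 (mod 7); since 11 ∣ 77, reducing mod 11 gives N ≡ 21 ≡ 10 (mod 11).

Converse. If N ≡ 0 (mod 7) and N ≡ 10 (mod 11), then by the Chinese remainder theorem N ≡ 21 (mod 77). This is exactly N ≡ 21 (mod 77).

Both directions hold.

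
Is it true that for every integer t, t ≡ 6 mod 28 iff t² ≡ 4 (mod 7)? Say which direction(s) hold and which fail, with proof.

(⟹) This fails: take t = 6. Then 6 ≡ 6 (mod 28), but 6² = 36 ≡ 1 (mod 7), not 4.

(⟸) This fails: take t = 2. Then 2² = 4 ≡ 4 (mod 7), yet 2 ≡ 2 (mod 28), not 6.

Neither implication holds.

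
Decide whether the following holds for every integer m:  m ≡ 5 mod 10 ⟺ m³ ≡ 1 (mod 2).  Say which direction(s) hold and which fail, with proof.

(⟹) Suppose m ≡ 5 (mod 10). Then m³ ≡ 5³ = 125 (mod 10), and since 2 ∣ 10, also m³ ≡ 1 (mod 2).

(⟸) This fails: take m = 1. Then 1³ = 1 ≡ 1 (mod 2), yet 1 ≡ 1 (mod 10), not 5.

The forward direction holds; the converse fails.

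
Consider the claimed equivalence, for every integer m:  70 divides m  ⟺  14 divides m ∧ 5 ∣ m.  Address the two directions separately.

Equivalent; both directions hold.

(⇒) If 70 ∣ m, write m = 70q. Since 70 = 5·14, m = 14·(5q), so 14 ∣ m; and since 70 = 14·5, m = 5·(14q), so 5 ∣ m.

(⇐) Suppose 14 ∣ m and 5 ∣ m. Any common multiple of 14 and 5 is a multiple of their lcm; here gcd(14, 5) = 1, so lcm(14, 5) = 14·5 = 70, so 70 ∣ m.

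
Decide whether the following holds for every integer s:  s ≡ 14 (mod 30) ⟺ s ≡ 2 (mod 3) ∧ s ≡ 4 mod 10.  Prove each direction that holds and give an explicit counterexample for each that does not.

Both implications hold.

Forward direction. Suppose s ≡ 14 (mod 30); write s = 30j + 14. Since 3 ∣ 30, reducing mod 3 gives s ≡ 14 ≡ 2 (mod 3); since 10 ∣ 30, reducing mod 10 gives s ≡ 14 ≡ 4 (mod 10).

Converse. If s ≡ 2 (mod 3) and s ≡ 4 (mod 10), then by the Chinese remainder theorem s ≡ 14 (mod 30). This is exactly s ≡ 14 (mod 30).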